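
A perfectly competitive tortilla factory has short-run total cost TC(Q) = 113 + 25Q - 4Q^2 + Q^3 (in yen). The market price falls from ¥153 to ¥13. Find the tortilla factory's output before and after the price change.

Output falls from 8 to 0 (the firm shuts down)

AVC = 25 - 4Q + Q^2, minimized at Q = 2 where min AVC = ¥21. MC = 25 - 8Q + 3Q^2.
At P = ¥153 ≥ min AVC, set P = MC on the rising branch: Q = 8.
At P = ¥13 < min AVC = ¥21, price no longer covers variable cost at any output, so the firm shuts down: Q = 0.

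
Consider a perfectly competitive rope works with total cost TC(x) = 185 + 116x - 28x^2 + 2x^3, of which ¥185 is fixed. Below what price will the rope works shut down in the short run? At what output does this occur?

¥18 per unit, at x = 7

The shutdown price is the minimum of AVC. VC = 116x - 28x^2 + 2x^3, so AVC = 116 - 28x + 2x^2.
At the minimum of AVC, MC = AVC. MC = 116 - 56x + 6x^2; setting MC = AVC gives 4x^2 - 28x = 0, so x = 7. min AVC = 18.
So the shutdown price is ¥18.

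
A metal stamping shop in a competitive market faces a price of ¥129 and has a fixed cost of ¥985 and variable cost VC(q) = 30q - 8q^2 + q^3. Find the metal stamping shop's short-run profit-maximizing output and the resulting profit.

Profit = -¥175 at q = 9

AVC = 30 - 8q + q^2; min AVC = ¥14 at q = 4. Since P = ¥129 ≥ min AVC, the firm produces.
With MC = 30 - 16q + 3q^2, P = MC on the upward-sloping part at q* = 9.
TR = 129·9 = 1161. TC = 985 + 351 = 1336. Profit = 1161 − 1336 = -¥175.
By producing, the firm covers all variable cost plus ¥810 of fixed cost; shutting down would lose the full ¥985.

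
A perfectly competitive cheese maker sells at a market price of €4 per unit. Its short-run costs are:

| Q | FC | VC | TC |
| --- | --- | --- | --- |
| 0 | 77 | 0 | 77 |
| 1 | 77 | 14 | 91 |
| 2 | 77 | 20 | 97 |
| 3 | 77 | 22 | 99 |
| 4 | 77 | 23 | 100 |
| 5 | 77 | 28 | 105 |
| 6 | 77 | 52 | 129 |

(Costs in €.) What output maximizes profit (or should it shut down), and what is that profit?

Q = 0 (shut down); profit = -€77

Profit at each row (π = 4Q − TC): Q=0: -77; Q=1: -87; Q=2: -89; Q=3: -87; Q=4: -84; Q=5: -85; Q=6: -105.
Profit is highest at Q = 0. Equivalently, the lowest AVC in the table is 28/5 ≈ €5.60 at Q = 5, and P = €4 falls below it — price never covers variable cost, so the firm shuts down and loses only its fixed cost.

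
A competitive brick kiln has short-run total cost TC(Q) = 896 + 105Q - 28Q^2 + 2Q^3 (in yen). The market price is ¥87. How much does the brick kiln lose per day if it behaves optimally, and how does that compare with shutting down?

AVC = 105 - 28Q + 2Q^2 has its minimum ¥7 at Q = 7; price ¥87 clears that bar, so the firm operates.
MC = 105 - 56Q + 6Q^2. Setting P = MC and taking the root on the rising branch gives Q* = 9.
TR = 87·9 = 783. TC = 896 + 135 = 1031. Profit = 783 − 1031 = -¥248.
Shutting down would mean losing the fixed cost of ¥896, so operating at a loss of ¥248 is better by ¥648.

Profit = -¥248 at Q = 9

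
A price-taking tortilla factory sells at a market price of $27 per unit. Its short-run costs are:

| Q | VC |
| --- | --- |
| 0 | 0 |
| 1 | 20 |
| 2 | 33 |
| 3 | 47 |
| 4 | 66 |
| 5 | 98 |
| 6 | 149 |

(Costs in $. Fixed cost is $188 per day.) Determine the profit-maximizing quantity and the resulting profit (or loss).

Compute π = P·Q − TC at each output: Q=0: -188; Q=1: -181; Q=2: -167; Q=3: -154; Q=4: -146; Q=5: -151; Q=6: -175.
Profit is maximized at Q = 4. AVC there is 66/4 = $16.50 ≤ P, so producing beats shutting down (which would give -$188).

Q = 4; profit = -$146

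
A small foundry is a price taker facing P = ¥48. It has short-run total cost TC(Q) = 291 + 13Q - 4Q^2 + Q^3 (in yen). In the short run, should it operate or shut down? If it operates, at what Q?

Produce at Q = 5

From TC, MC = TC'(Q) = 13 - 8Q + 3Q^2 and AVC = VC/Q = 13 - 4Q + Q^2.
AVC hits its minimum where MC = AVC, at Q = 2, giving min AVC = 13 - 4·2 + 2^2 = ¥9.
Since P = ¥48 ≥ min AVC = ¥9, price covers variable cost and the firm should produce.
P = MC gives -35 - 8Q + 3Q^2 = 0, with roots -7/3 and 5. Take the larger (rising MC): Q* = 5.
Check: AVC at Q = 5 is ¥18 ≤ P, so revenue covers variable cost.
Profit = P·Q − TC = 48·5 − 381 = -¥141, a loss, but smaller than the ¥291 fixed cost the firm would lose by shutting down.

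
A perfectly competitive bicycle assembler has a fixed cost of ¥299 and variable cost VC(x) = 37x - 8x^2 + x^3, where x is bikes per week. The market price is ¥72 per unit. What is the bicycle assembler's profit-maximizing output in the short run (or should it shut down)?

Produce at x = 7

Strip out fixed cost: VC = 37x - 8x^2 + x^3. Then AVC = 37 - 8x + x^2 and MC = 37 - 16x + 3x^2.
The AVC parabola has its vertex at x = 8/2 = 4, where AVC = 37 - 8·4 + 4^2 = ¥21.
Because ¥72 ≥ ¥21, revenue can cover variable cost; the firm operates.
P = MC gives -35 - 16x + 3x^2 = 0, with roots -5/3 and 7. Take the larger (rising MC): x* = 7.
Check: AVC at x = 7 is ¥30 ≤ P, so revenue covers variable cost.
Profit = P·x − TC = 72·7 − 509 = -¥5, a loss, but smaller than the ¥299 fixed cost the firm would lose by shutting down.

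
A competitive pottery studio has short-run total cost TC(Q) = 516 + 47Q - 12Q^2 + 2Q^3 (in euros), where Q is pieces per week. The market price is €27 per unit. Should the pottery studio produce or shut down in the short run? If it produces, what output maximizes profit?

Shut down

Strip out fixed cost: VC = 47Q - 12Q^2 + 2Q^3. Then AVC = 47 - 12Q + 2Q^2 and MC = 47 - 24Q + 6Q^2.
AVC hits its minimum where MC = AVC, at Q = 3, giving min AVC = 47 - 12·3 + 2·3^2 = €29.
P = €27 lies below min AVC = €29; no output level covers variable cost.
Best response: produce nothing and absorb the €516 fixed cost.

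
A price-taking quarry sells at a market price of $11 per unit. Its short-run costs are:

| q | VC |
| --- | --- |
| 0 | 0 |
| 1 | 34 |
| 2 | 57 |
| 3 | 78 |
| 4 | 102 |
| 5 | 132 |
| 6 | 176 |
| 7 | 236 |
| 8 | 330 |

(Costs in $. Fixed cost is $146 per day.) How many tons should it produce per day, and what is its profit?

q = 0 (shut down); profit = -$146

Compute π = P·q − TC at each output: q=0: -146; q=1: -169; q=2: -181; q=3: -191; q=4: -204; q=5: -223; q=6: -256; q=7: -305; q=8: -388.
Profit is highest at q = 0. Equivalently, the lowest AVC in the table is 102/4 ≈ $25.50 at q = 4, and P = $11 falls below it — price never covers variable cost, so the firm shuts down and loses only its fixed cost.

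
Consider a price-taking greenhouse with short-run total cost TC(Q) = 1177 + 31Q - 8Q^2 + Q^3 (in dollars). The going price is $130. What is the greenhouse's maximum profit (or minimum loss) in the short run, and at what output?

Profit = -$367 at Q = 9

AVC = 31 - 8Q + Q^2; min AVC = $15 at Q = 4. Since P = $130 ≥ min AVC, the firm produces.
MC = 31 - 16Q + 3Q^2. Setting P = MC and taking the root on the rising branch gives Q* = 9.
TR = 130·9 = 1170. TC = 1177 + 360 = 1537. Profit = 1170 − 1537 = -$367.
By producing, the firm covers all variable cost plus $810 of fixed cost; shutting down would lose the full $1177.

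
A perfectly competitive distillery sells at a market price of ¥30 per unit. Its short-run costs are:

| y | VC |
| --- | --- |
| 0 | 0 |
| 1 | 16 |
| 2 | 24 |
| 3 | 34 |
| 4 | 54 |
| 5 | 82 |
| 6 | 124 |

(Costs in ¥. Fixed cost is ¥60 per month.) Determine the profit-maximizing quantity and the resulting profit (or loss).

y = 5; profit = ¥8

Compute π = P·y − TC at each output: y=0: -60; y=1: -46; y=2: -24; y=3: -4; y=4: 6; y=5: 8; y=6: -4.
Profit is maximized at y = 5. AVC there is 82/5 = ¥16.40 ≤ P, so producing beats shutting down (which would give -¥60).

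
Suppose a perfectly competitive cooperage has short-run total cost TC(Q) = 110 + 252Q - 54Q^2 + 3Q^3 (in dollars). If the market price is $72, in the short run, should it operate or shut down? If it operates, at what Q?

Variable cost is VC = 252Q - 54Q^2 + 3Q^3, so AVC = VC/Q = 252 - 54Q + 3Q^2 and MC = dTC/dQ = 252 - 108Q + 9Q^2.
AVC is minimized where dAVC/dQ = -54 + 6Q = 0, at Q = 9; min AVC = 252 - 54·9 + 3·9^2 = $9.
Since P = $72 ≥ min AVC = $9, price covers variable cost and the firm should produce.
Solving P = MC: 180 - 108Q + 9Q^2 = 0 ⇒ Q = 2 or 10. On the upward-sloping branch, Q* = 10.
Check: AVC at Q = 10 is $12 ≤ P, so revenue covers variable cost.
Profit = P·Q − TC = 72·10 − 230 = $490.

Produce at Q = 10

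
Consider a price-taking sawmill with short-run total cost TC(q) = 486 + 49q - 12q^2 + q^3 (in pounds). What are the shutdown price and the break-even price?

Shutdown price = £13; break-even price = £76

AVC = 49 - 12q + q^2; minimized at q = 6, giving min AVC = £13. That is the shutdown price.
ATC = 486/q + 49 - 12q + q^2. Setting dATC/dq = −486/q^2 − 12 + 2q = 0 gives q = 9 (since 2·9^3 − 12·9^2 = 486).
min ATC = 486/9 + 49 − 12·9 + 9^2 = £76. That is the break-even price.
For £13 ≤ P < £76 the firm produces at a loss; below £13 it shuts down.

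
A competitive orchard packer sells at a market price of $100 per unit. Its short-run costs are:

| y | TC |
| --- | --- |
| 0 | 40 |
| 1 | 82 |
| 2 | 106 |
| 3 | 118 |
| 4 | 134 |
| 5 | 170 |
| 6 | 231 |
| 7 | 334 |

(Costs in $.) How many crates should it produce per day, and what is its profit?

Tabulate TR − TC: y=0: -40; y=1: 18; y=2: 94; y=3: 182; y=4: 266; y=5: 330; y=6: 369; y=7: 366.
Profit is maximized at y = 6. AVC there is 191/6 = $31.83 ≤ P, so producing beats shutting down (which would give -$40).

y = 6; profit = $369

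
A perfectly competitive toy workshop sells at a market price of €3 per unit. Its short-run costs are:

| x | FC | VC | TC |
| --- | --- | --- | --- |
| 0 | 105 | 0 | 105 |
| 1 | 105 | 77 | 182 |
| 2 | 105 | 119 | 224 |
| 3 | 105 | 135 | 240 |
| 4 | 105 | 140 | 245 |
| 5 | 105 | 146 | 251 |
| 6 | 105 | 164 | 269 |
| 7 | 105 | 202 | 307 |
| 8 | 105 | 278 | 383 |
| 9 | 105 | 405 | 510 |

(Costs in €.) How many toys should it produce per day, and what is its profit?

x = 0 (shut down); profit = -€105

Profit at each row (π = 3x − TC): x=0: -105; x=1: -179; x=2: -218; x=3: -231; x=4: -233; x=5: -236; x=6: -251; x=7: -286; x=8: -359; x=9: -483.
Profit is highest at x = 0. Equivalently, the lowest AVC in the table is 164/6 ≈ €27.33 at x = 6, and P = €3 falls below it — price never covers variable cost, so the firm shuts down and loses only its fixed cost.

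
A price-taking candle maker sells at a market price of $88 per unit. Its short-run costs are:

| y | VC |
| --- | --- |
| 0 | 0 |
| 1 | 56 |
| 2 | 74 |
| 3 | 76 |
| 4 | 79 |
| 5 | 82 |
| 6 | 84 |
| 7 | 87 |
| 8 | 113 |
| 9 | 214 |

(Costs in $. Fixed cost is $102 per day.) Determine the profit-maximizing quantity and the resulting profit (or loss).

Profit at each row (π = 88y − TC): y=0: -102; y=1: -70; y=2: 0; y=3: 86; y=4: 171; y=5: 256; y=6: 342; y=7: 427; y=8: 489; y=9: 476.
Profit is maximized at y = 8. AVC there is 113/8 = $14.12 ≤ P, so producing beats shutting down (which would give -$102).

y = 8; profit = $489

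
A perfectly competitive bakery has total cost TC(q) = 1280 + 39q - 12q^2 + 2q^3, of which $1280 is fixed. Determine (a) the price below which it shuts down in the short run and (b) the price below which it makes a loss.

Shutdown price = $21; break-even price = $231

Shutdown price = min AVC. AVC = 39 - 12q + 2q^2, with vertex at q = 3 and minimum $21.
ATC = 1280/q + 39 - 12q + 2q^2. Setting dATC/dq = −1280/q^2 − 12 + 4q = 0 gives q = 8 (since 4·8^3 − 12·8^2 = 1280).
min ATC = 1280/8 + 39 − 12·8 + 2·8^2 = $231. That is the break-even price.
For $21 ≤ P < $231 the firm produces at a loss; below $21 it shuts down.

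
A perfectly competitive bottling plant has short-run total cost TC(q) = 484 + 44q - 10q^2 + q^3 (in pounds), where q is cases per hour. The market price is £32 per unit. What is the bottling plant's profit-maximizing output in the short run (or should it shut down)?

Produce at q = 6

From TC, MC = TC'(q) = 44 - 20q + 3q^2 and AVC = VC/q = 44 - 10q + q^2.
AVC hits its minimum where MC = AVC, at q = 5, giving min AVC = 44 - 10·5 + 5^2 = £19.
P = £32 exceeds min AVC = £19, so the firm stays open.
P = MC gives 12 - 20q + 3q^2 = 0, with roots 2/3 and 6. Take the larger (rising MC): q* = 6.
Check: AVC at q = 6 is £20 ≤ P, so revenue covers variable cost.
Profit = P·q − TC = 32·6 − 604 = -£412, a loss, but smaller than the £484 fixed cost the firm would lose by shutting down.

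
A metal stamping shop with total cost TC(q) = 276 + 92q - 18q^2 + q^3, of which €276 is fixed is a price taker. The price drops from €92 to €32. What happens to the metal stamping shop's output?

MC = 92 - 36q + 3q^2; the shutdown threshold is min AVC = €11 (at q = 9).
At P = €92 ≥ min AVC, set P = MC on the rising branch: q = 12.
At P = €32 ≥ min AVC, set P = MC: q = 10. The firm stays open but cuts output.

Output falls from 12 to 10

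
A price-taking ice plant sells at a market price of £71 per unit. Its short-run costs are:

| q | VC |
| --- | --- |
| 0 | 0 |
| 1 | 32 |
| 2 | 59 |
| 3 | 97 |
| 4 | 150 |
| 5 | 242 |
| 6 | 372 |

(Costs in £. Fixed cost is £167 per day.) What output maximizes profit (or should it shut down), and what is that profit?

Profit at each row (π = 71q − TC): q=0: -167; q=1: -128; q=2: -84; q=3: -51; q=4: -33; q=5: -54; q=6: -113.
Profit is maximized at q = 4. AVC there is 150/4 = £37.50 ≤ P, so producing beats shutting down (which would give -£167).

q = 4; profit = -£33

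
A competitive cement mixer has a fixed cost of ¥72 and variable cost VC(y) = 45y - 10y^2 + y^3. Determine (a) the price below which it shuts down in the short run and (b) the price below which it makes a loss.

Shutdown price = ¥20; break-even price = ¥33

AVC = 45 - 10y + y^2; minimized at y = 5, giving min AVC = ¥20. That is the shutdown price.
ATC = 72/y + 45 - 10y + y^2. Setting dATC/dy = −72/y^2 − 10 + 2y = 0 gives y = 6 (since 2·6^3 − 10·6^2 = 72).
min ATC = 72/6 + 45 − 10·6 + 6^2 = ¥33. That is the break-even price.
For ¥20 ≤ P < ¥33 the firm produces at a loss; below ¥20 it shuts down.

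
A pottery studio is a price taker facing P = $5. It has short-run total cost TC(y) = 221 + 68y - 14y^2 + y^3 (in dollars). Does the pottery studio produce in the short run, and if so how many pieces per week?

Variable cost is VC = 68y - 14y^2 + y^3, so AVC = VC/y = 68 - 14y + y^2 and MC = dTC/dy = 68 - 28y + 3y^2.
AVC is minimized where dAVC/dy = -14 + 2y = 0, at y = 7; min AVC = 68 - 14·7 + 7^2 = $19.
Since P = $5 < min AVC = $19, price fails to cover variable cost at any output.
The firm minimizes its loss by shutting down and losing only its fixed cost of $221.

Shut down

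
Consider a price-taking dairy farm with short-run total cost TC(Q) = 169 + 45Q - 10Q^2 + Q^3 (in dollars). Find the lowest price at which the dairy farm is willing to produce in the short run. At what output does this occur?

$20 per unit, at Q = 5

The firm shuts down when price falls below the minimum of average variable cost. AVC = VC/Q = 45 - 10Q + Q^2.
At the minimum of AVC, MC = AVC. MC = 45 - 20Q + 3Q^2; setting MC = AVC gives 2Q^2 - 10Q = 0, so Q = 5. min AVC = 20.
The firm shuts down for any P below $20.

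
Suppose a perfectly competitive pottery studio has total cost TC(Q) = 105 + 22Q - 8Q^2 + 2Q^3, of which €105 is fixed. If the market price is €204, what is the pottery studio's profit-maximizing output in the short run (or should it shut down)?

Produce at Q = 7

Strip out fixed cost: VC = 22Q - 8Q^2 + 2Q^3. Then AVC = 22 - 8Q + 2Q^2 and MC = 22 - 16Q + 6Q^2.
AVC is minimized where dAVC/dQ = -8 + 4Q = 0, at Q = 2; min AVC = 22 - 8·2 + 2·2^2 = €14.
Since P = €204 ≥ min AVC = €14, price covers variable cost and the firm should produce.
P = MC gives -182 - 16Q + 6Q^2 = 0, with roots -13/3 and 7. Take the larger (rising MC): Q* = 7.
Check: AVC at Q = 7 is €64 ≤ P, so revenue covers variable cost.
Profit = P·Q − TC = 204·7 − 553 = €875.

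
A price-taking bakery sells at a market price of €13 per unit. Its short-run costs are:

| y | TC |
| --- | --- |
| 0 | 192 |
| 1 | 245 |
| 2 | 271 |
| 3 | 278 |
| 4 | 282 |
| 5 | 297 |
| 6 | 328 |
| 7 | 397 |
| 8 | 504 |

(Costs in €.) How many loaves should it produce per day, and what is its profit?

y = 0 (shut down); profit = -€192

Tabulate TR − TC: y=0: -192; y=1: -232; y=2: -245; y=3: -239; y=4: -230; y=5: -232; y=6: -250; y=7: -306; y=8: -400.
Profit is highest at y = 0. Equivalently, the lowest AVC in the table is 105/5 ≈ €21 at y = 5, and P = €13 falls below it — price never covers variable cost, so the firm shuts down and loses only its fixed cost.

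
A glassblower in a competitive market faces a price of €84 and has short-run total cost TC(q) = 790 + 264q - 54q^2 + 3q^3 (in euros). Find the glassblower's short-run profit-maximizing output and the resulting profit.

AVC = 264 - 54q + 3q^2 has its minimum €21 at q = 9; price €84 clears that bar, so the firm operates.
With MC = 264 - 108q + 9q^2, P = MC on the upward-sloping part at q* = 10.
TR = 84·10 = 840. TC = 790 + 240 = 1030. Profit = 840 − 1030 = -€190.
By producing, the firm covers all variable cost plus €600 of fixed cost; shutting down would lose the full €790.

Profit = -€190 at q = 10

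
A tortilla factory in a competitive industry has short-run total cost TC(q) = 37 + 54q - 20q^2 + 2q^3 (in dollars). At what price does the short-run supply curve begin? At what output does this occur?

$4 per unit, at q = 5

The firm shuts down when price falls below the minimum of average variable cost. AVC = VC/q = 54 - 20q + 2q^2.
dAVC/dq = -20 + 4q = 0 gives q = 5. min AVC = 54 - 20·5 + 2·5^2 = 4.
For P < $4 the firm produces nothing.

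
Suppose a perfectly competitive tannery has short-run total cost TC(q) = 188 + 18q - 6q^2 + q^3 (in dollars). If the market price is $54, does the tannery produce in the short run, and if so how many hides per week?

Variable cost is VC = 18q - 6q^2 + q^3, so AVC = VC/q = 18 - 6q + q^2 and MC = dTC/dq = 18 - 12q + 3q^2.
The AVC parabola has its vertex at q = 6/2 = 3, where AVC = 18 - 6·3 + 3^2 = $9.
Since P = $54 ≥ min AVC = $9, price covers variable cost and the firm should produce.
P = MC gives -36 - 12q + 3q^2 = 0, with roots -2 and 6. Take the larger (rising MC): q* = 6.
Check: AVC at q = 6 is $18 ≤ P, so revenue covers variable cost.
Profit = P·q − TC = 54·6 − 296 = $28.

Produce at q = 6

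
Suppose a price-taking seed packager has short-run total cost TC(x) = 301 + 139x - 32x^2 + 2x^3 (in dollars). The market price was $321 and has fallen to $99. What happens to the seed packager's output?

AVC = 139 - 32x + 2x^2, minimized at x = 8 where min AVC = $11. MC = 139 - 64x + 6x^2.
At P = $321 ≥ min AVC, set P = MC on the rising branch: x = 13.
At P = $99 ≥ min AVC, set P = MC: x = 10. The firm stays open but cuts output.

Output falls from 13 to 10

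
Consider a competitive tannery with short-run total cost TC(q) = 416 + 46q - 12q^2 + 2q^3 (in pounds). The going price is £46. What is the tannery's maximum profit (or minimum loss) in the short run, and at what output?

AVC = 46 - 12q + 2q^2; min AVC = £28 at q = 3. Since P = £46 ≥ min AVC, the firm produces.
MC = 46 - 24q + 6q^2. Setting P = MC and taking the root on the rising branch gives q* = 4.
TR = 46·4 = 184. TC = 416 + 120 = 536. Profit = 184 − 536 = -£352.
Shutting down would mean losing the fixed cost of £416, so operating at a loss of £352 is better by £64.

Profit = -£352 at q = 4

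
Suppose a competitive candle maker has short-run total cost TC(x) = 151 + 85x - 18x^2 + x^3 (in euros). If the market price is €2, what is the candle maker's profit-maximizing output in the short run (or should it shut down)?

Shut down

Strip out fixed cost: VC = 85x - 18x^2 + x^3. Then AVC = 85 - 18x + x^2 and MC = 85 - 36x + 3x^2.
The AVC parabola has its vertex at x = 18/2 = 9, where AVC = 85 - 18·9 + 9^2 = €4.
Since P = €2 < min AVC = €4, price fails to cover variable cost at any output.
Best response: produce nothing and absorb the €151 fixed cost.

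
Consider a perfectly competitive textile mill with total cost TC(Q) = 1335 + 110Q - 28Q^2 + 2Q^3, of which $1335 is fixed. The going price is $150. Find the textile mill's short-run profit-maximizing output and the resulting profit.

Profit = -$135 at Q = 10

AVC = 110 - 28Q + 2Q^2; min AVC = $12 at Q = 7. Since P = $150 ≥ min AVC, the firm produces.
MC = 110 - 56Q + 6Q^2. Setting P = MC and taking the root on the rising branch gives Q* = 10.
TR = 150·10 = 1500. TC = 1335 + 300 = 1635. Profit = 1500 − 1635 = -$135.
Shutting down would mean losing the fixed cost of $1335, so operating at a loss of $135 is better by $1200.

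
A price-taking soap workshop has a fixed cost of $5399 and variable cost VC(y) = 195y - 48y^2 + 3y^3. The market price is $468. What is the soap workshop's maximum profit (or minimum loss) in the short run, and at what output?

AVC = 195 - 48y + 3y^2; min AVC = $3 at y = 8. Since P = $468 ≥ min AVC, the firm produces.
With MC = 195 - 96y + 9y^2, P = MC on the upward-sloping part at y* = 13.
TR = 468·13 = 6084. TC = 5399 + 1014 = 6413. Profit = 6084 − 6413 = -$329.
By producing, the firm covers all variable cost plus $5070 of fixed cost; shutting down would lose the full $5399.

Profit = -$329 at y = 13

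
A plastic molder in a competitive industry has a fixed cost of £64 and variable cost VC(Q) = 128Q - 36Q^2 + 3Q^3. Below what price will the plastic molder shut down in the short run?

The shutdown price is the minimum of AVC. VC = 128Q - 36Q^2 + 3Q^3, so AVC = 128 - 36Q + 3Q^2.
At the minimum of AVC, MC = AVC. MC = 128 - 72Q + 9Q^2; setting MC = AVC gives 6Q^2 - 36Q = 0, so Q = 6. min AVC = 20.
For P < £20 the firm produces nothing.

£20 per unit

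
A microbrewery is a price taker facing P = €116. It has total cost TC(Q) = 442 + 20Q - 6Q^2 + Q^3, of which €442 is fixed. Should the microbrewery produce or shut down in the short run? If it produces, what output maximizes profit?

From TC, MC = TC'(Q) = 20 - 12Q + 3Q^2 and AVC = VC/Q = 20 - 6Q + Q^2.
AVC hits its minimum where MC = AVC, at Q = 3, giving min AVC = 20 - 6·3 + 3^2 = €11.
Because €116 ≥ €11, revenue can cover variable cost; the firm operates.
Solving P = MC: -96 - 12Q + 3Q^2 = 0 ⇒ Q = -4 or 8. On the upward-sloping branch, Q* = 8.
Check: AVC at Q = 8 is €36 ≤ P, so revenue covers variable cost.
Profit = P·Q − TC = 116·8 − 730 = €198.

Produce at Q = 8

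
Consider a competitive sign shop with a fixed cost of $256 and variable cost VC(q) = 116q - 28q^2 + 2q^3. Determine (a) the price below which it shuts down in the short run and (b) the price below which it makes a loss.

Shutdown price = $18; break-even price = $52

AVC = 116 - 28q + 2q^2; minimized at q = 7, giving min AVC = $18. That is the shutdown price.
ATC = 256/q + 116 - 28q + 2q^2. Setting dATC/dq = −256/q^2 − 28 + 4q = 0 gives q = 8 (since 4·8^3 − 28·8^2 = 256).
min ATC = 256/8 + 116 − 28·8 + 2·8^2 = $52. That is the break-even price.
For $18 ≤ P < $52 the firm produces at a loss; below $18 it shuts down.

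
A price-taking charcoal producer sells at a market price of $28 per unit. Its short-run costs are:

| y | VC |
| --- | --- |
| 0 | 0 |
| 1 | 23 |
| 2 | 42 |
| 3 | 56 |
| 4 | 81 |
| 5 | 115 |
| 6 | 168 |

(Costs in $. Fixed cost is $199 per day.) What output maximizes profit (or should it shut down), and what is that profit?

Profit at each row (π = 28y − TC): y=0: -199; y=1: -194; y=2: -185; y=3: -171; y=4: -168; y=5: -174; y=6: -199.
Profit is maximized at y = 4. AVC there is 81/4 = $20.25 ≤ P, so producing beats shutting down (which would give -$199).

y = 4; profit = -$168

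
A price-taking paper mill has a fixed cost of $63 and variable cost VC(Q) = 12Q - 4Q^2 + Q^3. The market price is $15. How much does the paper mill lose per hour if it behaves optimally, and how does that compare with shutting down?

AVC = 12 - 4Q + Q^2 has its minimum $8 at Q = 2; price $15 clears that bar, so the firm operates.
MC = 12 - 8Q + 3Q^2. Setting P = MC and taking the root on the rising branch gives Q* = 3.
TR = 15·3 = 45. TC = 63 + 27 = 90. Profit = 45 − 90 = -$45.
By producing, the firm covers all variable cost plus $18 of fixed cost; shutting down would lose the full $63.

Profit = -$45 at Q = 3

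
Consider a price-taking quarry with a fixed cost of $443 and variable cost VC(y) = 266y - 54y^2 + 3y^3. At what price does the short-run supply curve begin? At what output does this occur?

$23 per unit, at y = 9

Short-run supply begins at min AVC. From VC = 266y - 54y^2 + 3y^3, AVC = 266 - 54y + 3y^2.
At the minimum of AVC, MC = AVC. MC = 266 - 108y + 9y^2; setting MC = AVC gives 6y^2 - 54y = 0, so y = 9. min AVC = 23.
So the shutdown price is $23.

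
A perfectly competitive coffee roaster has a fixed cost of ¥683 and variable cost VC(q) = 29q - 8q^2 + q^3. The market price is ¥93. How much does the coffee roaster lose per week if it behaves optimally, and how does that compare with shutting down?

Profit = -¥171 at q = 8

AVC = 29 - 8q + q^2 has its minimum ¥13 at q = 4; price ¥93 clears that bar, so the firm operates.
With MC = 29 - 16q + 3q^2, P = MC on the upward-sloping part at q* = 8.
TR = 93·8 = 744. TC = 683 + 232 = 915. Profit = 744 − 915 = -¥171.
That loss of ¥171 beats the ¥683 the firm would lose by shutting down; producing recovers ¥512 of fixed cost.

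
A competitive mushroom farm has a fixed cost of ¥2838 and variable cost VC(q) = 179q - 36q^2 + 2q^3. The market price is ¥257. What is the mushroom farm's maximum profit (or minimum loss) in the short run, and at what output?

AVC = 179 - 36q + 2q^2; min AVC = ¥17 at q = 9. Since P = ¥257 ≥ min AVC, the firm produces.
MC = 179 - 72q + 6q^2. Setting P = MC and taking the root on the rising branch gives q* = 13.
TR = 257·13 = 3341. TC = 2838 + 637 = 3475. Profit = 3341 − 3475 = -¥134.
By producing, the firm covers all variable cost plus ¥2704 of fixed cost; shutting down would lose the full ¥2838.

Profit = -¥134 at q = 13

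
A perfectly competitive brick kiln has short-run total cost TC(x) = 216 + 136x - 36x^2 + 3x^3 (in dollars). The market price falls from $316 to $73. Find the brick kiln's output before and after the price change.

Output falls from 10 to 7

AVC = 136 - 36x + 3x^2, minimized at x = 6 where min AVC = $28. MC = 136 - 72x + 9x^2.
With P = $316 above the shutdown price, P = MC gives x = 10.
At P = $73 ≥ min AVC, set P = MC: x = 7. The firm stays open but cuts output.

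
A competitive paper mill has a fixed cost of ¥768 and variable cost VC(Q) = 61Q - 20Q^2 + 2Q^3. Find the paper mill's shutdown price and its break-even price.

Shutdown price = min AVC. AVC = 61 - 20Q + 2Q^2, with vertex at Q = 5 and minimum ¥11.
ATC = 768/Q + 61 - 20Q + 2Q^2. Setting dATC/dQ = −768/Q^2 − 20 + 4Q = 0 gives Q = 8 (since 4·8^3 − 20·8^2 = 768).
min ATC = 768/8 + 61 − 20·8 + 2·8^2 = ¥125. That is the break-even price.
For ¥11 ≤ P < ¥125 the firm produces at a loss; below ¥11 it shuts down.

Shutdown price = ¥11; break-even price = ¥125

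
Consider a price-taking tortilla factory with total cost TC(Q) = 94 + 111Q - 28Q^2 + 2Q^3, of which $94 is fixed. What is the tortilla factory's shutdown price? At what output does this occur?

Short-run supply begins at min AVC. From VC = 111Q - 28Q^2 + 2Q^3, AVC = 111 - 28Q + 2Q^2.
dAVC/dQ = -28 + 4Q = 0 gives Q = 7. min AVC = 111 - 28·7 + 2·7^2 = 13.
For P < $13 the firm produces nothing.

$13 per unit, at Q = 7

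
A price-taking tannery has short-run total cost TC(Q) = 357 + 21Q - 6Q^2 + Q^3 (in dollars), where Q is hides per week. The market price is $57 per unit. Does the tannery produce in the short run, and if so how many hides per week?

Variable cost is VC = 21Q - 6Q^2 + Q^3, so AVC = VC/Q = 21 - 6Q + Q^2 and MC = dTC/dQ = 21 - 12Q + 3Q^2.
The AVC parabola has its vertex at Q = 6/2 = 3, where AVC = 21 - 6·3 + 3^2 = $12.
Since P = $57 ≥ min AVC = $12, price covers variable cost and the firm should produce.
Solving P = MC: -36 - 12Q + 3Q^2 = 0 ⇒ Q = -2 or 6. On the upward-sloping branch, Q* = 6.
Check: AVC at Q = 6 is $21 ≤ P, so revenue covers variable cost.
Profit = P·Q − TC = 57·6 − 483 = -$141, a loss, but smaller than the $357 fixed cost the firm would lose by shutting down.

Produce at Q = 6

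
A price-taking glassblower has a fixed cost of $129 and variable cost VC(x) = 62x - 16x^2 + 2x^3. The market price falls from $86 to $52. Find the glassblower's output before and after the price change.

Output falls from 6 to 5

MC = 62 - 32x + 6x^2; the shutdown threshold is min AVC = $30 (at x = 4).
At P = $86 ≥ min AVC, set P = MC on the rising branch: x = 6.
At P = $52 ≥ min AVC, set P = MC: x = 5. The firm stays open but cuts output.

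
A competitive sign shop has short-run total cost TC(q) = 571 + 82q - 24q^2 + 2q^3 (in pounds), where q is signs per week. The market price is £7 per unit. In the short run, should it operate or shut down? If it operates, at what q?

Strip out fixed cost: VC = 82q - 24q^2 + 2q^3. Then AVC = 82 - 24q + 2q^2 and MC = 82 - 48q + 6q^2.
The AVC parabola has its vertex at q = 24/4 = 6, where AVC = 82 - 24·6 + 2·6^2 = £10.
P = £7 lies below min AVC = £10; no output level covers variable cost.
The firm minimizes its loss by shutting down and losing only its fixed cost of £571.

Shut down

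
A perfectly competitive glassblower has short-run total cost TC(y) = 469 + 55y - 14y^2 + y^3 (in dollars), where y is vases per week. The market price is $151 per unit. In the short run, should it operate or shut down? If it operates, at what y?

From TC, MC = TC'(y) = 55 - 28y + 3y^2 and AVC = VC/y = 55 - 14y + y^2.
AVC hits its minimum where MC = AVC, at y = 7, giving min AVC = 55 - 14·7 + 7^2 = $6.
Because $151 ≥ $6, revenue can cover variable cost; the firm operates.
Set P = MC: 151 = 55 - 28y + 3y^2 → -96 - 28y + 3y^2 = 0. The roots are y = -8/3 and y = 12; the profit-maximizing output is on the rising part of MC, so y* = 12.
Check: AVC at y = 12 is $31 ≤ P, so revenue covers variable cost.
Profit = P·y − TC = 151·12 − 841 = $971.

Produce at y = 12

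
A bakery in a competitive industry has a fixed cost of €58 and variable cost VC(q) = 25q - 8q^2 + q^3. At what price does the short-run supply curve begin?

The firm shuts down when price falls below the minimum of average variable cost. AVC = VC/q = 25 - 8q + q^2.
At the minimum of AVC, MC = AVC. MC = 25 - 16q + 3q^2; setting MC = AVC gives 2q^2 - 8q = 0, so q = 4. min AVC = 9.
The firm shuts down for any P below €9.

€9 per unit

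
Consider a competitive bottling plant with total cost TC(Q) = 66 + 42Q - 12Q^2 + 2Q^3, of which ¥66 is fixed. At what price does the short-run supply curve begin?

The shutdown price is the minimum of AVC. VC = 42Q - 12Q^2 + 2Q^3, so AVC = 42 - 12Q + 2Q^2.
dAVC/dQ = -12 + 4Q = 0 gives Q = 3. min AVC = 42 - 12·3 + 2·3^2 = 24.
For P < ¥24 the firm produces nothing.

¥24 per unit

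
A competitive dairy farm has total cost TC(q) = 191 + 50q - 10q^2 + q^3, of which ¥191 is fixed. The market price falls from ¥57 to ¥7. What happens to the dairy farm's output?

Output falls from 7 to 0 (the firm shuts down)

MC = 50 - 20q + 3q^2; the shutdown threshold is min AVC = ¥25 (at q = 5).
With P = ¥57 above the shutdown price, P = MC gives q = 7.
At P = ¥7 < min AVC = ¥25, price no longer covers variable cost at any output, so the firm shuts down: q = 0.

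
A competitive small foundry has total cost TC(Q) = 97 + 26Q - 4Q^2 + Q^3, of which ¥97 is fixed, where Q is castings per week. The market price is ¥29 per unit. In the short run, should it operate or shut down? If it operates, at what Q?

From TC, MC = TC'(Q) = 26 - 8Q + 3Q^2 and AVC = VC/Q = 26 - 4Q + Q^2.
AVC hits its minimum where MC = AVC, at Q = 2, giving min AVC = 26 - 4·2 + 2^2 = ¥22.
Because ¥29 ≥ ¥22, revenue can cover variable cost; the firm operates.
Set P = MC: 29 = 26 - 8Q + 3Q^2 → -3 - 8Q + 3Q^2 = 0. The roots are Q = -1/3 and Q = 3; the profit-maximizing output is on the rising part of MC, so Q* = 3.
Check: AVC at Q = 3 is ¥23 ≤ P, so revenue covers variable cost.
Profit = P·Q − TC = 29·3 − 166 = -¥79, a loss, but smaller than the ¥97 fixed cost the firm would lose by shutting down.

Produce at Q = 3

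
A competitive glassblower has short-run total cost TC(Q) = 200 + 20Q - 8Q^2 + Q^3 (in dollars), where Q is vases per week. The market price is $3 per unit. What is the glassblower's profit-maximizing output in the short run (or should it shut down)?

From TC, MC = TC'(Q) = 20 - 16Q + 3Q^2 and AVC = VC/Q = 20 - 8Q + Q^2.
The AVC parabola has its vertex at Q = 8/2 = 4, where AVC = 20 - 8·4 + 4^2 = $4.
P = $3 lies below min AVC = $4; no output level covers variable cost.
Best response: produce nothing and absorb the $200 fixed cost.

Shut down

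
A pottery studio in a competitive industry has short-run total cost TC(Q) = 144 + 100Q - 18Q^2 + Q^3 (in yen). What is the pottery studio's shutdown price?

The firm shuts down when price falls below the minimum of average variable cost. AVC = VC/Q = 100 - 18Q + Q^2.
dAVC/dQ = -18 + 2Q = 0 gives Q = 9. min AVC = 100 - 18·9 + 9^2 = 19.
The firm shuts down for any P below ¥19.

¥19 per unit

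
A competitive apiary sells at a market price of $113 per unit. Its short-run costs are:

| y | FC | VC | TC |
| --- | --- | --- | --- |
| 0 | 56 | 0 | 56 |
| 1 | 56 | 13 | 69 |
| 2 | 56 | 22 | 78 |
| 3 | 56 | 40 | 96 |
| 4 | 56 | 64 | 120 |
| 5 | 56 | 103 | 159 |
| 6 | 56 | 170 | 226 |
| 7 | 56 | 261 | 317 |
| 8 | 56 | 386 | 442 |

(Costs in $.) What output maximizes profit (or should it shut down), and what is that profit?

Profit at each row (π = 113y − TC): y=0: -56; y=1: 44; y=2: 148; y=3: 243; y=4: 332; y=5: 406; y=6: 452; y=7: 474; y=8: 462.
Profit is maximized at y = 7. AVC there is 261/7 = $37.29 ≤ P, so producing beats shutting down (which would give -$56).

y = 7; profit = $474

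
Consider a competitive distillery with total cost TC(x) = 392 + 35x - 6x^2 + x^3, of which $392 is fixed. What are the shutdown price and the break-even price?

Shutdown price = $26; break-even price = $98

AVC = 35 - 6x + x^2; minimized at x = 3, giving min AVC = $26. That is the shutdown price.
ATC = 392/x + 35 - 6x + x^2. Setting dATC/dx = −392/x^2 − 6 + 2x = 0 gives x = 7 (since 2·7^3 − 6·7^2 = 392).
min ATC = 392/7 + 35 − 6·7 + 7^2 = $98. That is the break-even price.
Between these two prices the firm operates at a loss; above $98 it earns a profit.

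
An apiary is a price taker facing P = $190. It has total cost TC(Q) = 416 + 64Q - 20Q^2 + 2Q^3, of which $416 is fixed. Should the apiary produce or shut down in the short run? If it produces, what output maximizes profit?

Produce at Q = 9

Strip out fixed cost: VC = 64Q - 20Q^2 + 2Q^3. Then AVC = 64 - 20Q + 2Q^2 and MC = 64 - 40Q + 6Q^2.
AVC hits its minimum where MC = AVC, at Q = 5, giving min AVC = 64 - 20·5 + 2·5^2 = $14.
P = $190 exceeds min AVC = $14, so the firm stays open.
Solving P = MC: -126 - 40Q + 6Q^2 = 0 ⇒ Q = -7/3 or 9. On the upward-sloping branch, Q* = 9.
Check: AVC at Q = 9 is $46 ≤ P, so revenue covers variable cost.
Profit = P·Q − TC = 190·9 − 830 = $880.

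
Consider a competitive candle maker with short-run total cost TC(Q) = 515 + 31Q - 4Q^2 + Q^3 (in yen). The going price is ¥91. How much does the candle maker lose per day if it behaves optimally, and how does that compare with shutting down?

AVC = 31 - 4Q + Q^2 has its minimum ¥27 at Q = 2; price ¥91 clears that bar, so the firm operates.
MC = 31 - 8Q + 3Q^2. Setting P = MC and taking the root on the rising branch gives Q* = 6.
TR = 91·6 = 546. TC = 515 + 258 = 773. Profit = 546 − 773 = -¥227.
That loss of ¥227 beats the ¥515 the firm would lose by shutting down; producing recovers ¥288 of fixed cost.

Profit = -¥227 at Q = 6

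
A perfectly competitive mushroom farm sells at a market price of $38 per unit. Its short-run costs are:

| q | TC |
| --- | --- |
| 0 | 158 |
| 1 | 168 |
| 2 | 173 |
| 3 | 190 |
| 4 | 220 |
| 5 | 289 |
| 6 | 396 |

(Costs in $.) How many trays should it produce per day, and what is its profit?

Profit at each row (π = 38q − TC): q=0: -158; q=1: -130; q=2: -97; q=3: -76; q=4: -68; q=5: -99; q=6: -168.
Profit is maximized at q = 4. AVC there is 62/4 = $15.50 ≤ P, so producing beats shutting down (which would give -$158).

q = 4; profit = -$68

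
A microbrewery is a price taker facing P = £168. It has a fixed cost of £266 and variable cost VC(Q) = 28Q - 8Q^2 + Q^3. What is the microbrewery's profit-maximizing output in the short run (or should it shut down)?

Produce at Q = 10

Strip out fixed cost: VC = 28Q - 8Q^2 + Q^3. Then AVC = 28 - 8Q + Q^2 and MC = 28 - 16Q + 3Q^2.
AVC hits its minimum where MC = AVC, at Q = 4, giving min AVC = 28 - 8·4 + 4^2 = £12.
Since P = £168 ≥ min AVC = £12, price covers variable cost and the firm should produce.
Set P = MC: 168 = 28 - 16Q + 3Q^2 → -140 - 16Q + 3Q^2 = 0. The roots are Q = -14/3 and Q = 10; the profit-maximizing output is on the rising part of MC, so Q* = 10.
Check: AVC at Q = 10 is £48 ≤ P, so revenue covers variable cost.
Profit = P·Q − TC = 168·10 − 746 = £934.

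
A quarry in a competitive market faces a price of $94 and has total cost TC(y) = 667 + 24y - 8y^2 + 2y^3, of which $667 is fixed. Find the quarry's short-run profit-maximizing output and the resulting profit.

AVC = 24 - 8y + 2y^2 has its minimum $16 at y = 2; price $94 clears that bar, so the firm operates.
With MC = 24 - 16y + 6y^2, P = MC on the upward-sloping part at y* = 5.
TR = 94·5 = 470. TC = 667 + 170 = 837. Profit = 470 − 837 = -$367.
By producing, the firm covers all variable cost plus $300 of fixed cost; shutting down would lose the full $667.

Profit = -$367 at y = 5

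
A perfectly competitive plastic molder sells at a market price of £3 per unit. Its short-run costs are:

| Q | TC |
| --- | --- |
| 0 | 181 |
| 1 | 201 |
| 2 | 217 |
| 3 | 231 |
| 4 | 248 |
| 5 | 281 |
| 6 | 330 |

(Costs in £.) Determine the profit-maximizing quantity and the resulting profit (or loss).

Tabulate TR − TC: Q=0: -181; Q=1: -198; Q=2: -211; Q=3: -222; Q=4: -236; Q=5: -266; Q=6: -312.
Profit is highest at Q = 0. Equivalently, the lowest AVC in the table is 50/3 ≈ £16.67 at Q = 3, and P = £3 falls below it — price never covers variable cost, so the firm shuts down and loses only its fixed cost.

Q = 0 (shut down); profit = -£181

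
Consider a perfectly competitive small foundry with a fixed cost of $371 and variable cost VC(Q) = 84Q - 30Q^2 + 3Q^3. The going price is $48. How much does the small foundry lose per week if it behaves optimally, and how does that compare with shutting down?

AVC = 84 - 30Q + 3Q^2 has its minimum $9 at Q = 5; price $48 clears that bar, so the firm operates.
MC = 84 - 60Q + 9Q^2. Setting P = MC and taking the root on the rising branch gives Q* = 6.
TR = 48·6 = 288. TC = 371 + 72 = 443. Profit = 288 − 443 = -$155.
Shutting down would mean losing the fixed cost of $371, so operating at a loss of $155 is better by $216.

Profit = -$155 at Q = 6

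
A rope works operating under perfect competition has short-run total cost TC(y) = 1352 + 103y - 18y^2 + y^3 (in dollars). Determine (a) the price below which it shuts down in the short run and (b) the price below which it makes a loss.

Shutdown price = $22; break-even price = $142

Shutdown price = min AVC. AVC = 103 - 18y + y^2, with vertex at y = 9 and minimum $22.
ATC = 1352/y + 103 - 18y + y^2. Setting dATC/dy = −1352/y^2 − 18 + 2y = 0 gives y = 13 (since 2·13^3 − 18·13^2 = 1352).
min ATC = 1352/13 + 103 − 18·13 + 13^2 = $142. That is the break-even price.
Between these two prices the firm operates at a loss; above $142 it earns a profit.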